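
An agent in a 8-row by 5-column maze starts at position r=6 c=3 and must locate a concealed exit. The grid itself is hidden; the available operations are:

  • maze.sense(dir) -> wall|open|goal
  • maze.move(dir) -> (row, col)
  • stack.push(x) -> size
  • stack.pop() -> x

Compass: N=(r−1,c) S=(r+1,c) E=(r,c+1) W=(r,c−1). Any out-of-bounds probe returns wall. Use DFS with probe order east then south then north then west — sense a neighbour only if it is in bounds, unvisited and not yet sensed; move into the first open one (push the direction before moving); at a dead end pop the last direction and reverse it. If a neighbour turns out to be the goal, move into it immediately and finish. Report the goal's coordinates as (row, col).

Now I run maze.sense(east), which returns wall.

I try maze.sense(south), → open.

I call stack.push(south), → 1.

I run maze.move(south), and get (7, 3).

Using maze.sense(east), and get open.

Next I call stack.push(east), giving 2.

I call maze.move(east), and get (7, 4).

I try stack.pop(), and get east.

I call maze.move(west), — result: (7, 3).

Next I call maze.sense(west), and see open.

Then stack.push(west), and get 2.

Now I run maze.move(west), giving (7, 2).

Using maze.sense(north), — result: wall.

Now I run maze.sense(west), : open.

Invoking stack.push(west), : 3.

Now I run maze.move(west), and see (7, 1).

Using maze.sense(north), and get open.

I use stack.push(north), and get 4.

Calling maze.move(north), : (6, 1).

I use maze.sense(north), : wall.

Then maze.sense(west), yielding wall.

I run stack.pop(), and observe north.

Then maze.move(south), and get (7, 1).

Then maze.sense(west), and get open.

I try stack.push(west), — result: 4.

I try maze.move(west), → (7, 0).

I call stack.pop, — result: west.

I invoke maze.move(east), yielding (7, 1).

Then stack.pop(), → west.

I try maze.move(east), and observe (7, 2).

I run stack.pop, → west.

I run maze.move(east), which returns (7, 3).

I invoke stack.pop, which returns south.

Using maze.move(north), giving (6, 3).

I use maze.sense(north), which returns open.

Then stack.push(north), → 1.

I run maze.move(north), — result: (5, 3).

I call maze.sense(east), giving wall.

Invoking maze.sense(north), and observe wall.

I invoke maze.sense(west), which returns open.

I try stack.push(west), which returns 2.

I use maze.move(west), and observe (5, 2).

Calling maze.sense(north), yielding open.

Using stack.push(north), yielding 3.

I use maze.move(north), and get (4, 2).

I invoke maze.sense(north), and observe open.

I use stack.push(north), giving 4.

Then maze.move(north), → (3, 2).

I call maze.sense(east), giving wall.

I use maze.sense(north), and get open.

Next I call stack.push(north), → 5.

Then maze.move(north), yielding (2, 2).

Calling maze.sense(east), : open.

I invoke stack.push(east), and see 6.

I invoke maze.move(east), → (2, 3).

Using maze.sense(east), and see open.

Calling stack.push(east), and observe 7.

Now I run maze.move(east), : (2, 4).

I run maze.sense(south), giving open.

I use stack.push(south), — result: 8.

I try maze.move(south), and get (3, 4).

Now I run maze.sense(south), and observe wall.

Now I run stack.pop(), which returns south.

Now I run maze.move(north), and see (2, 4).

Calling maze.sense(north), giving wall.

Invoking stack.pop, and see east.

Calling maze.move(west), giving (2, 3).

I invoke maze.sense(north), — result: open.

Using stack.push(north), yielding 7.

Using maze.move(north), which returns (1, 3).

Now I run maze.sense(north), yielding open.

I invoke stack.push(north), yielding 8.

Calling maze.move(north), giving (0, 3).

I try maze.sense(east), which returns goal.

I run maze.move(east), which returns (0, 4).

Answer: (0, 4)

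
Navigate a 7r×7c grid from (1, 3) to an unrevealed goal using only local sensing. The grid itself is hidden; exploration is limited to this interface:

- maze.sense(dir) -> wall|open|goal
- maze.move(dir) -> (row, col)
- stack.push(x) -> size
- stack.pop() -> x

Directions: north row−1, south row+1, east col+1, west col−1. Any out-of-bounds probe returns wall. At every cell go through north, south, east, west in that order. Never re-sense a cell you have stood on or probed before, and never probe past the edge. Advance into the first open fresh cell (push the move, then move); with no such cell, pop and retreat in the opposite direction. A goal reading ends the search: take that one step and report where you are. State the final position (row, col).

I run maze.sense(dir='north'), and see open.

Now I run stack.push(x='north'), : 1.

I call maze.move(dir='north'), and observe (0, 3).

Invoking maze.sense(dir='east'), yielding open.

Calling stack.push(x='east'), → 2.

Using maze.move(dir='east'), which returns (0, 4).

Then maze.sense(dir='south'), : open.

Next I call stack.push(x='south'), which returns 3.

Next I call maze.move(dir='south'), which returns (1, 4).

I try maze.sense(dir='south'), — result: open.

I call stack.push(x='south'), yielding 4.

I try maze.move(dir='south'), giving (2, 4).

I run maze.sense(dir='south'), — result: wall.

Invoking maze.sense(dir='east'), yielding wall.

Now I run maze.sense(dir='west'), giving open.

I use stack.push(x='west'), and observe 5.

Now I run maze.move(dir='west'), and get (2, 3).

Using maze.sense(dir='south'), and observe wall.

Calling maze.sense(dir='west'), which returns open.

I call stack.push(x='west'), : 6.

I call maze.move(dir='west'), giving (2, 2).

I run maze.sense(dir='north'), and see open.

Calling stack.push(x='north'), — result: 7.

Then maze.move(dir='north'), giving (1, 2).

Calling maze.sense(dir='north'), and get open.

I call stack.push(x='north'), giving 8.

I use maze.move(dir='north'), → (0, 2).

Invoking maze.sense(dir='west'), and observe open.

I call stack.push(x='west'), and see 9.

I use maze.move(dir='west'), : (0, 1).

Using maze.sense(dir='south'), which returns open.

I call stack.push(x='south'), giving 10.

I try maze.move(dir='south'), and see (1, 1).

Then maze.sense(dir='south'), giving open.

Now I run stack.push(x='south'), and get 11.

I try maze.move(dir='south'), giving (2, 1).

Invoking maze.sense(dir='south'), giving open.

I invoke stack.push(x='south'), — result: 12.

I invoke maze.move(dir='south'), yielding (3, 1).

I call maze.sense(dir='south'), which returns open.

Invoking stack.push(x='south'), — result: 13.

Invoking maze.move(dir='south'), and see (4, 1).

Now I run maze.sense(dir='south'), giving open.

I invoke stack.push(x='south'), yielding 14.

Calling maze.move(dir='south'), which returns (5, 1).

I use maze.sense(dir='south'), : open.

Now I run stack.push(x='south'), giving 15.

Invoking maze.move(dir='south'), and see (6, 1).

I use maze.sense(dir='east'), — result: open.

Using stack.push(x='east'), yielding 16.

I call maze.move(dir='east'), yielding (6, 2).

Then maze.sense(dir='north'), — result: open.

Now I run stack.push(x='north'), → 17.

Calling maze.move(dir='north'), : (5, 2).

I use maze.sense(dir='north'), which returns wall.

I try maze.sense(dir='east'), and get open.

Using stack.push(x='east'), → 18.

Using maze.move(dir='east'), yielding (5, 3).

Using maze.sense(dir='north'), giving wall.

I invoke maze.sense(dir='south'), and get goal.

I run maze.move(dir='south'), and observe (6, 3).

Answer: (6, 3)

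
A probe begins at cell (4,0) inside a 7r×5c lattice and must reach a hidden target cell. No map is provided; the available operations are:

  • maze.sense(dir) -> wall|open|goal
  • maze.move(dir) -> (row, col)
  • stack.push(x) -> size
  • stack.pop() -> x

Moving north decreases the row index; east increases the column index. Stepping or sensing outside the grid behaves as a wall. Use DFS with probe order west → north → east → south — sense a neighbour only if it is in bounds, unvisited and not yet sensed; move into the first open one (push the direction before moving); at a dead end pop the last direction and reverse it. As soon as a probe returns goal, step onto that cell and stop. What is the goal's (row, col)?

Do: sense[dir: north]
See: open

Do: push[x: north]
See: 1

Do: move[dir: north]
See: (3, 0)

Do: sense[dir: north]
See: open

Do: push[x: north]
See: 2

Do: move[dir: north]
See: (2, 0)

Do: sense[dir: north]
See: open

Do: push[x: north]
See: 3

Do: move[dir: north]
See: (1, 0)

Do: sense[dir: north]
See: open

Do: push[x: north]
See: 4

Do: move[dir: north]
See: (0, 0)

Do: sense[dir: east]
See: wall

Do: pop[]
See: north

Do: move[dir: south]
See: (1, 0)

Do: sense[dir: east]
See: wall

Do: pop[]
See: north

Do: move[dir: south]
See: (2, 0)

Do: sense[dir: east]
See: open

Do: push[x: east]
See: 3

Do: move[dir: east]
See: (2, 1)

Do: sense[dir: east]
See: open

Do: push[x: east]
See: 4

Do: move[dir: east]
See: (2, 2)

Do: sense[dir: north]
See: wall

Do: sense[dir: east]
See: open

Do: push[x: east]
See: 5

Do: move[dir: east]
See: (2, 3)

Do: sense[dir: north]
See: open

Do: push[x: north]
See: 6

Do: move[dir: north]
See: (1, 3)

Do: sense[dir: north]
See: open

Do: push[x: north]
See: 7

Do: move[dir: north]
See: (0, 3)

Do: sense[dir: west]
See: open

Do: push[x: west]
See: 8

Do: move[dir: west]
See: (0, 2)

Do: pop[]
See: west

Do: move[dir: east]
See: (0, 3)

Do: sense[dir: east]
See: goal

Do: move[dir: east]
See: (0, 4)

Answer: (0, 4)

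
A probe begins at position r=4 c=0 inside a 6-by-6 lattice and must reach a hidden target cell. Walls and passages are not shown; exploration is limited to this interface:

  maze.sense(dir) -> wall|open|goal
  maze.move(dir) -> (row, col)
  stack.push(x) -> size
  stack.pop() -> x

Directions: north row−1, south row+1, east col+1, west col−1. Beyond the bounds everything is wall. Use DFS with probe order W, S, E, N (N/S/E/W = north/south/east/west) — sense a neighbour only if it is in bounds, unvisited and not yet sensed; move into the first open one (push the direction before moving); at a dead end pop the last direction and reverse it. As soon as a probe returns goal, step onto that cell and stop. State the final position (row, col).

[in] maze.sense south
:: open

[in] stack.push south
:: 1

[in] maze.move south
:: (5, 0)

[in] maze.sense east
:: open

[in] stack.push east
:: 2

[in] maze.move east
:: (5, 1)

[in] maze.sense east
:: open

[in] stack.push east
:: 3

[in] maze.move east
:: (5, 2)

[in] maze.sense east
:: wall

[in] maze.sense north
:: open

[in] stack.push north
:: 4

[in] maze.move north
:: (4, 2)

[in] maze.sense west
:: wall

[in] maze.sense east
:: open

[in] stack.push east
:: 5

[in] maze.move east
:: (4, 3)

[in] maze.sense east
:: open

[in] stack.push east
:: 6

[in] maze.move east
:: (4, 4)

[in] maze.sense south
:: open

[in] stack.push south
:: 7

[in] maze.move south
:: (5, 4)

[in] maze.sense east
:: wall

[in] stack.pop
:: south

[in] maze.move north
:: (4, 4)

[in] maze.sense east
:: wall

[in] maze.sense north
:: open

[in] stack.push north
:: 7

[in] maze.move north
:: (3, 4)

[in] maze.sense west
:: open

[in] stack.push west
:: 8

[in] maze.move west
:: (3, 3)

[in] maze.sense west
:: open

[in] stack.push west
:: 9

[in] maze.move west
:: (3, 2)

[in] maze.sense west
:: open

[in] stack.push west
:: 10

[in] maze.move west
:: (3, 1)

[in] maze.sense west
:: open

[in] stack.push west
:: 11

[in] maze.move west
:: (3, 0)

[in] maze.sense north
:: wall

[in] stack.pop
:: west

[in] maze.move east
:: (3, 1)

[in] maze.sense north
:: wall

[in] stack.pop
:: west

[in] maze.move east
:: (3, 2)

[in] maze.sense north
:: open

[in] stack.push north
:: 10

[in] maze.move north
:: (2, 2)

[in] maze.sense east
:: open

[in] stack.push east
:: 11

[in] maze.move east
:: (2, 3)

[in] maze.sense east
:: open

[in] stack.push east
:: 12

[in] maze.move east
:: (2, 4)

[in] maze.sense east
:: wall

[in] maze.sense north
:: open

[in] stack.push north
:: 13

[in] maze.move north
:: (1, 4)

[in] maze.sense west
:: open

[in] stack.push west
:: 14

[in] maze.move west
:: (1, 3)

[in] maze.sense west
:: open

[in] stack.push west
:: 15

[in] maze.move west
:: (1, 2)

[in] maze.sense west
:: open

[in] stack.push west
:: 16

[in] maze.move west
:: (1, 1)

[in] maze.sense west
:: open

[in] stack.push west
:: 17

[in] maze.move west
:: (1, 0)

[in] maze.sense north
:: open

[in] stack.push north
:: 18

[in] maze.move north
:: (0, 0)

[in] maze.sense east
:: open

[in] stack.push east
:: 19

[in] maze.move east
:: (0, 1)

[in] maze.sense east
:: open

[in] stack.push east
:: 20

[in] maze.move east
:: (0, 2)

[in] maze.sense east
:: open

[in] stack.push east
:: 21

[in] maze.move east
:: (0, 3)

[in] maze.sense east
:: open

[in] stack.push east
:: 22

[in] maze.move east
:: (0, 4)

[in] maze.sense east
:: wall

[in] stack.pop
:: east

[in] maze.move west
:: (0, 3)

[in] stack.pop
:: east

[in] maze.move west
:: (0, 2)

[in] stack.pop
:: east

[in] maze.move west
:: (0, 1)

[in] stack.pop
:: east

[in] maze.move west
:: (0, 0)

[in] stack.pop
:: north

[in] maze.move south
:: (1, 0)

[in] stack.pop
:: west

[in] maze.move east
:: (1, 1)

[in] stack.pop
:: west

[in] maze.move east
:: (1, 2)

[in] stack.pop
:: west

[in] maze.move east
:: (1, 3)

[in] stack.pop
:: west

[in] maze.move east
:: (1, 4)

[in] maze.sense east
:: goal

[in] maze.move east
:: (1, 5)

Answer: (1, 5)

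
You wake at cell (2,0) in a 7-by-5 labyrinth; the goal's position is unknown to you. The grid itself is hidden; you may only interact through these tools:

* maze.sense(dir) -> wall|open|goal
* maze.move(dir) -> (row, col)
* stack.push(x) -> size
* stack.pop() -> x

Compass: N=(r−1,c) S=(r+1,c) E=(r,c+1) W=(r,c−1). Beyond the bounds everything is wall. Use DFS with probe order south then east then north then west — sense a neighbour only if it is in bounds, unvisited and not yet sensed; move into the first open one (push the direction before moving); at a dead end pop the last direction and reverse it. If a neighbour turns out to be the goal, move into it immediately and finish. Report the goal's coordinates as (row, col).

-- 1. sense(dir→south) ~> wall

-- 2. sense(dir→east) ~> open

-- 3. push(x→east) ~> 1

-- 4. move(dir→east) ~> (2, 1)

-- 5. sense(dir→south) ~> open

-- 6. push(x→south) ~> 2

-- 7. move(dir→south) ~> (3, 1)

-- 8. sense(dir→south) ~> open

-- 9. push(x→south) ~> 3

-- 10. move(dir→south) ~> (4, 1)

-- 11. sense(dir→south) ~> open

-- 12. push(x→south) ~> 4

-- 13. move(dir→south) ~> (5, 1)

-- 14. sense(dir→south) ~> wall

-- 15. sense(dir→east) ~> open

-- 16. push(x→east) ~> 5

-- 17. move(dir→east) ~> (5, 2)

-- 18. sense(dir→south) ~> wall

-- 19. sense(dir→east) ~> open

-- 20. push(x→east) ~> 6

-- 21. move(dir→east) ~> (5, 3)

-- 22. sense(dir→south) ~> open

-- 23. push(x→south) ~> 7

-- 24. move(dir→south) ~> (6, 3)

-- 25. sense(dir→east) ~> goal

-- 26. move(dir→east) ~> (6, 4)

Answer: (6, 4)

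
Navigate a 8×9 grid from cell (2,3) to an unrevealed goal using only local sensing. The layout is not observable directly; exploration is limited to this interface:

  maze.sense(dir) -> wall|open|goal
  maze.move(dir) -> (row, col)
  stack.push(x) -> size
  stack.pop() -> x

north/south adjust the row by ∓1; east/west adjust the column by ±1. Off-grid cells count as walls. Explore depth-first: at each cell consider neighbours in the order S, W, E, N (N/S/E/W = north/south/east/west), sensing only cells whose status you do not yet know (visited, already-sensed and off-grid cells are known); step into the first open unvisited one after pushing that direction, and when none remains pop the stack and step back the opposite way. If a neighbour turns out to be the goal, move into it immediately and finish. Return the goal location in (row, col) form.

==> maze.sense(dir=south)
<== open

==> stack.push(x=south)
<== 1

==> maze.move(dir=south)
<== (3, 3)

==> maze.sense(dir=south)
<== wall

==> maze.sense(dir=west)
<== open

==> stack.push(x=west)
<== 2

==> maze.move(dir=west)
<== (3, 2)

==> maze.sense(dir=south)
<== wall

==> maze.sense(dir=west)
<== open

==> stack.push(x=west)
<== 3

==> maze.move(dir=west)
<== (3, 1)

==> maze.sense(dir=south)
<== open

==> stack.push(x=south)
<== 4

==> maze.move(dir=south)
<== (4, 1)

==> maze.sense(dir=south)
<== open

==> stack.push(x=south)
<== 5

==> maze.move(dir=south)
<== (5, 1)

==> maze.sense(dir=south)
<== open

==> stack.push(x=south)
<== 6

==> maze.move(dir=south)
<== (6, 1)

==> maze.sense(dir=south)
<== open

==> stack.push(x=south)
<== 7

==> maze.move(dir=south)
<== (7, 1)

==> maze.sense(dir=west)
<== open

==> stack.push(x=west)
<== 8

==> maze.move(dir=west)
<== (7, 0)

==> maze.sense(dir=north)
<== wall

==> stack.pop()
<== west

==> maze.move(dir=east)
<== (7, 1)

==> maze.sense(dir=east)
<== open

==> stack.push(x=east)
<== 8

==> maze.move(dir=east)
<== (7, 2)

==> maze.sense(dir=east)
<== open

==> stack.push(x=east)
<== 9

==> maze.move(dir=east)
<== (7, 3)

==> maze.sense(dir=east)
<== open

==> stack.push(x=east)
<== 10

==> maze.move(dir=east)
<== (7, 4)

==> maze.sense(dir=east)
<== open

==> stack.push(x=east)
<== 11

==> maze.move(dir=east)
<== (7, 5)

==> maze.sense(dir=east)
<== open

==> stack.push(x=east)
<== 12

==> maze.move(dir=east)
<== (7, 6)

==> maze.sense(dir=east)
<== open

==> stack.push(x=east)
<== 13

==> maze.move(dir=east)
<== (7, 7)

==> maze.sense(dir=east)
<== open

==> stack.push(x=east)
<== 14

==> maze.move(dir=east)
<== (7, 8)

==> maze.sense(dir=north)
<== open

==> stack.push(x=north)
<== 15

==> maze.move(dir=north)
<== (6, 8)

==> maze.sense(dir=west)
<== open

==> stack.push(x=west)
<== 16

==> maze.move(dir=west)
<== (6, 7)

==> maze.sense(dir=west)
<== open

==> stack.push(x=west)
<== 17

==> maze.move(dir=west)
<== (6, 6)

==> maze.sense(dir=west)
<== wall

==> maze.sense(dir=north)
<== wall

==> stack.pop()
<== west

==> maze.move(dir=east)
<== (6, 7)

==> maze.sense(dir=north)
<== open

==> stack.push(x=north)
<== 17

==> maze.move(dir=north)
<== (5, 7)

==> maze.sense(dir=east)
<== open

==> stack.push(x=east)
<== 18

==> maze.move(dir=east)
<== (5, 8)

==> maze.sense(dir=north)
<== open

==> stack.push(x=north)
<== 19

==> maze.move(dir=north)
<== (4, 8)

==> maze.sense(dir=west)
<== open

==> stack.push(x=west)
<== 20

==> maze.move(dir=west)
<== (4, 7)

==> maze.sense(dir=west)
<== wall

==> maze.sense(dir=north)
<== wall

==> stack.pop()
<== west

==> maze.move(dir=east)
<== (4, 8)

==> maze.sense(dir=north)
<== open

==> stack.push(x=north)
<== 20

==> maze.move(dir=north)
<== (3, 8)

==> maze.sense(dir=north)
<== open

==> stack.push(x=north)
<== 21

==> maze.move(dir=north)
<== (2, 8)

==> maze.sense(dir=west)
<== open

==> stack.push(x=west)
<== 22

==> maze.move(dir=west)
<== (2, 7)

==> maze.sense(dir=west)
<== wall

==> maze.sense(dir=north)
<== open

==> stack.push(x=north)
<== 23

==> maze.move(dir=north)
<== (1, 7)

==> maze.sense(dir=west)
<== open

==> stack.push(x=west)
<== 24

==> maze.move(dir=west)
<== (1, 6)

==> maze.sense(dir=west)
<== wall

==> maze.sense(dir=north)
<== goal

==> maze.move(dir=north)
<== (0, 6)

Answer: (0, 6)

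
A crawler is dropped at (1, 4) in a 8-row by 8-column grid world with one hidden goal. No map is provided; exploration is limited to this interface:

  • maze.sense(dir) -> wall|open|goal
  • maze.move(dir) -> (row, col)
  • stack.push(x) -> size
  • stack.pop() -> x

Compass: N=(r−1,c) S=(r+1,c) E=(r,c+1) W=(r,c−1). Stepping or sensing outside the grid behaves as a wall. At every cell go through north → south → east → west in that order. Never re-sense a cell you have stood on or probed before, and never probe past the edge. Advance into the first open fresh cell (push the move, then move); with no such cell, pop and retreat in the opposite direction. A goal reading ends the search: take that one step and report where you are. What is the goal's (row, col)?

Using sense(dir='north'), and observe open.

Then push(x='north'), → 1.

I call move(dir='north'), giving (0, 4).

I use sense(dir='east'), and get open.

Then push(x='east'), which returns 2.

Next I call move(dir='east'), — result: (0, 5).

Now I run sense(dir='south'), and see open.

Now I run push(x='south'), → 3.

I run move(dir='south'), and get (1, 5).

Then sense(dir='south'), and see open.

Then push(x='south'), and observe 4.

I try move(dir='south'), — result: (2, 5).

Now I run sense(dir='south'), and observe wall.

I run sense(dir='east'), and see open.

Then push(x='east'), and observe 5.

Now I run move(dir='east'), → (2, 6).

I invoke sense(dir='north'), and see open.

Now I run push(x='north'), and observe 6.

Using move(dir='north'), and get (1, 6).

I use sense(dir='north'), → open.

I use push(x='north'), which returns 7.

I invoke move(dir='north'), and see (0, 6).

Now I run sense(dir='east'), which returns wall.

I use pop, which returns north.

Using move(dir='south'), : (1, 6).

Using sense(dir='east'), yielding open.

Next I call push(x='east'), → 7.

Calling move(dir='east'), yielding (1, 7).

I use sense(dir='south'), — result: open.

Now I run push(x='south'), which returns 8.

Now I run move(dir='south'), which returns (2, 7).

Now I run sense(dir='south'), — result: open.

I invoke push(x='south'), — result: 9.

I invoke move(dir='south'), giving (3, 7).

I use sense(dir='south'), giving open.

Invoking push(x='south'), : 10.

Then move(dir='south'), — result: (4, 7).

Using sense(dir='south'), which returns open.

Invoking push(x='south'), giving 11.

I call move(dir='south'), and see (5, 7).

I run sense(dir='south'), — result: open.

I run push(x='south'), → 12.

Using move(dir='south'), : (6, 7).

Next I call sense(dir='south'), which returns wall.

Using sense(dir='west'), and get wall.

I invoke pop(), and get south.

I call move(dir='north'), — result: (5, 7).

Using sense(dir='west'), giving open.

I use push(x='west'), : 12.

Using move(dir='west'), and observe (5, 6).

I use sense(dir='north'), giving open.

I run push(x='north'), and observe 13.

Now I run move(dir='north'), yielding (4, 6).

Invoking sense(dir='north'), and see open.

I try push(x='north'), yielding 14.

I use move(dir='north'), and see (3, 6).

I call pop, and observe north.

I call move(dir='south'), and observe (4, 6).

Invoking sense(dir='west'), and see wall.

I run pop(), — result: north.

I call move(dir='south'), and see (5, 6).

I run sense(dir='west'), : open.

Using push(x='west'), → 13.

I run move(dir='west'), : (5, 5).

Next I call sense(dir='south'), and get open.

Invoking push(x='south'), and get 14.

I run move(dir='south'), and see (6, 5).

Calling sense(dir='south'), which returns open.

Using push(x='south'), and see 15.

Now I run move(dir='south'), and observe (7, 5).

I use sense(dir='east'), yielding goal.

Invoking move(dir='east'), and get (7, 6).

Answer: (7, 6)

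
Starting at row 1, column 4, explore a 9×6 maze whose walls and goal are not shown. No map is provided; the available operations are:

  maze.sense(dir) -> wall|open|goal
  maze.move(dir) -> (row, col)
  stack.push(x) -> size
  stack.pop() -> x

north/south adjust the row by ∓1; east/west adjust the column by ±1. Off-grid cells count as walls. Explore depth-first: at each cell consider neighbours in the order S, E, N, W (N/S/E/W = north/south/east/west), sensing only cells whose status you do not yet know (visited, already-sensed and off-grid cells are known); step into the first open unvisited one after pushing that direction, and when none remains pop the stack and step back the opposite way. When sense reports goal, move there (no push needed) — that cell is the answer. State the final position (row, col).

Step: sense[south]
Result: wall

Step: sense[east]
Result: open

Step: push[east]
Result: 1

Step: move[east]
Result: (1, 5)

Step: sense[south]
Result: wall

Step: sense[north]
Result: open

Step: push[north]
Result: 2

Step: move[north]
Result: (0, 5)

Step: sense[west]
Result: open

Step: push[west]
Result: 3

Step: move[west]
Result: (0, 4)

Step: sense[west]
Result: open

Step: push[west]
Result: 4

Step: move[west]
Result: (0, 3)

Step: sense[south]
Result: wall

Step: sense[west]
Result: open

Step: push[west]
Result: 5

Step: move[west]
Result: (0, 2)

Step: sense[south]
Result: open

Step: push[south]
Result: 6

Step: move[south]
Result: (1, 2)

Step: sense[south]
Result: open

Step: push[south]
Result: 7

Step: move[south]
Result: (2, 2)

Step: sense[south]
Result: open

Step: push[south]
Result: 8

Step: move[south]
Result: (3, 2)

Step: sense[south]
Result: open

Step: push[south]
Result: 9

Step: move[south]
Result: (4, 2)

Step: sense[south]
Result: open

Step: push[south]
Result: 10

Step: move[south]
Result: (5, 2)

Step: sense[south]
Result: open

Step: push[south]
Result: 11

Step: move[south]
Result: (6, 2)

Step: sense[south]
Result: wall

Step: sense[east]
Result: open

Step: push[east]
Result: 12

Step: move[east]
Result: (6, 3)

Step: sense[south]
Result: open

Step: push[south]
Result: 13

Step: move[south]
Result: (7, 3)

Step: sense[south]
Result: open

Step: push[south]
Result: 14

Step: move[south]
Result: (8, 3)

Step: sense[east]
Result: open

Step: push[east]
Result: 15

Step: move[east]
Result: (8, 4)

Step: sense[east]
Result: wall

Step: sense[north]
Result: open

Step: push[north]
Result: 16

Step: move[north]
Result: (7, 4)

Step: sense[east]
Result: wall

Step: sense[north]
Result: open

Step: push[north]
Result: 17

Step: move[north]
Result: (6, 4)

Step: sense[east]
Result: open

Step: push[east]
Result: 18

Step: move[east]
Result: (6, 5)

Step: sense[north]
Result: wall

Step: pop[]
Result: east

Step: move[west]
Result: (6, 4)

Step: sense[north]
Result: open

Step: push[north]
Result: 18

Step: move[north]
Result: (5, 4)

Step: sense[north]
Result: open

Step: push[north]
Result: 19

Step: move[north]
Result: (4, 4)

Step: sense[east]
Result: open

Step: push[east]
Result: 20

Step: move[east]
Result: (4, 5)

Step: sense[north]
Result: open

Step: push[north]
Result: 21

Step: move[north]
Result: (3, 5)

Step: sense[west]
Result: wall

Step: pop[]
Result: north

Step: move[south]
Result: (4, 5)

Step: pop[]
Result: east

Step: move[west]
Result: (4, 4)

Step: sense[west]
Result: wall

Step: pop[]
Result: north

Step: move[south]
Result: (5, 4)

Step: sense[west]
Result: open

Step: push[west]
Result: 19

Step: move[west]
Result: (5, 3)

Step: pop[]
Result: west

Step: move[east]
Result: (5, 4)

Step: pop[]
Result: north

Step: move[south]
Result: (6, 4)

Step: pop[]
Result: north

Step: move[south]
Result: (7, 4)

Step: pop[]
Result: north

Step: move[south]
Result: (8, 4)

Step: pop[]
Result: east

Step: move[west]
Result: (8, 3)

Step: sense[west]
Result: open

Step: push[west]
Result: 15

Step: move[west]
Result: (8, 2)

Step: sense[west]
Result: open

Step: push[west]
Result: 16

Step: move[west]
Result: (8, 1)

Step: sense[north]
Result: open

Step: push[north]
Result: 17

Step: move[north]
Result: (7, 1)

Step: sense[north]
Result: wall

Step: sense[west]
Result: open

Step: push[west]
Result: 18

Step: move[west]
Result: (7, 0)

Step: sense[south]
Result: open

Step: push[south]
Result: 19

Step: move[south]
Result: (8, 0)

Step: pop[]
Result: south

Step: move[north]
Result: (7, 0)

Step: sense[north]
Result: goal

Step: move[north]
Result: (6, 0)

Answer: (6, 0)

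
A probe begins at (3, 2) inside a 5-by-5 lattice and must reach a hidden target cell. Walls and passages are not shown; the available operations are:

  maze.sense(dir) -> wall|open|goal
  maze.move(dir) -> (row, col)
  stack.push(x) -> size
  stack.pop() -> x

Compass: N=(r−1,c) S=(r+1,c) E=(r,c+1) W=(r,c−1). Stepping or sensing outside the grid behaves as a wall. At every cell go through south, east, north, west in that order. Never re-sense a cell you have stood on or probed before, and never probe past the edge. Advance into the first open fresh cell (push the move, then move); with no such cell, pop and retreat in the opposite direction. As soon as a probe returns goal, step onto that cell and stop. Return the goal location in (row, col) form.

Step: maze.sense[dir='south']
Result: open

Step: stack.push[x='south']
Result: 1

Step: maze.move[dir='south']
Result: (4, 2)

Step: maze.sense[dir='east']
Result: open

Step: stack.push[x='east']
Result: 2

Step: maze.move[dir='east']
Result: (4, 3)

Step: maze.sense[dir='east']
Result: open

Step: stack.push[x='east']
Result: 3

Step: maze.move[dir='east']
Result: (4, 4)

Step: maze.sense[dir='north']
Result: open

Step: stack.push[x='north']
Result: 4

Step: maze.move[dir='north']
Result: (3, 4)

Step: maze.sense[dir='north']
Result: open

Step: stack.push[x='north']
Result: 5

Step: maze.move[dir='north']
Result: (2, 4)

Step: maze.sense[dir='north']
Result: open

Step: stack.push[x='north']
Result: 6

Step: maze.move[dir='north']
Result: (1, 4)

Step: maze.sense[dir='north']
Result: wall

Step: maze.sense[dir='west']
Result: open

Step: stack.push[x='west']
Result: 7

Step: maze.move[dir='west']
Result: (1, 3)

Step: maze.sense[dir='south']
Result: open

Step: stack.push[x='south']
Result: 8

Step: maze.move[dir='south']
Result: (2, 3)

Step: maze.sense[dir='south']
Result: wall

Step: maze.sense[dir='west']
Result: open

Step: stack.push[x='west']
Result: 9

Step: maze.move[dir='west']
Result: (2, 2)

Step: maze.sense[dir='north']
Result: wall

Step: maze.sense[dir='west']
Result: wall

Step: stack.pop[]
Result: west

Step: maze.move[dir='east']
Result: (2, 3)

Step: stack.pop[]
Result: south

Step: maze.move[dir='north']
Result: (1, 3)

Step: maze.sense[dir='north']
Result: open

Step: stack.push[x='north']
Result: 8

Step: maze.move[dir='north']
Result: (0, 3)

Step: maze.sense[dir='west']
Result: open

Step: stack.push[x='west']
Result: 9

Step: maze.move[dir='west']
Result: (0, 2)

Step: maze.sense[dir='west']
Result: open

Step: stack.push[x='west']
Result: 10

Step: maze.move[dir='west']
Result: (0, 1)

Step: maze.sense[dir='south']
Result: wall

Step: maze.sense[dir='west']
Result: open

Step: stack.push[x='west']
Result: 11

Step: maze.move[dir='west']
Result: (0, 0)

Step: maze.sense[dir='south']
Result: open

Step: stack.push[x='south']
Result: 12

Step: maze.move[dir='south']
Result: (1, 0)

Step: maze.sense[dir='south']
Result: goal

Step: maze.move[dir='south']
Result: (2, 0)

Answer: (2, 0)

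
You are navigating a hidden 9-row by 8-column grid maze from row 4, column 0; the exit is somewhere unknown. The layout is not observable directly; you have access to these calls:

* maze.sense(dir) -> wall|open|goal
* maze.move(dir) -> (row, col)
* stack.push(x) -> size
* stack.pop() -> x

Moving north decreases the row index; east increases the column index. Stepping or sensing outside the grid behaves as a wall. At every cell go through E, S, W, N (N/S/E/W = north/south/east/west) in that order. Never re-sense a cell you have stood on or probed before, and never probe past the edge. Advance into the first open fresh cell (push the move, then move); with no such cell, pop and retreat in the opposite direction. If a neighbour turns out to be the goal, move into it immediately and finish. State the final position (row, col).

>> sense(dir='east')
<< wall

>> sense(dir='south')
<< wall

>> sense(dir='north')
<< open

>> push(x='north')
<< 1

>> move(dir='north')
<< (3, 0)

>> sense(dir='east')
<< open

>> push(x='east')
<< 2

>> move(dir='east')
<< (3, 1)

>> sense(dir='east')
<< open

>> push(x='east')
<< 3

>> move(dir='east')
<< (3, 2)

>> sense(dir='east')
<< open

>> push(x='east')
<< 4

>> move(dir='east')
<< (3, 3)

>> sense(dir='east')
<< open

>> push(x='east')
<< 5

>> move(dir='east')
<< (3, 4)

>> sense(dir='east')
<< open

>> push(x='east')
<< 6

>> move(dir='east')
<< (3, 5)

>> sense(dir='east')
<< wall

>> sense(dir='south')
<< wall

>> sense(dir='north')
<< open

>> push(x='north')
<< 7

>> move(dir='north')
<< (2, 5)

>> sense(dir='east')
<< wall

>> sense(dir='west')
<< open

>> push(x='west')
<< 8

>> move(dir='west')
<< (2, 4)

>> sense(dir='west')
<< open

>> push(x='west')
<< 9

>> move(dir='west')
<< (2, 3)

>> sense(dir='west')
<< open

>> push(x='west')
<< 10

>> move(dir='west')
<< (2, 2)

>> sense(dir='west')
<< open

>> push(x='west')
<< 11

>> move(dir='west')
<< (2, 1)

>> sense(dir='west')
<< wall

>> sense(dir='north')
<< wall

>> pop()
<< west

>> move(dir='east')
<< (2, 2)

>> sense(dir='north')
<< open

>> push(x='north')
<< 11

>> move(dir='north')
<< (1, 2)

>> sense(dir='east')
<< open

>> push(x='east')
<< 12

>> move(dir='east')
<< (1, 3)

>> sense(dir='east')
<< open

>> push(x='east')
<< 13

>> move(dir='east')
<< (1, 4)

>> sense(dir='east')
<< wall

>> sense(dir='north')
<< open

>> push(x='north')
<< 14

>> move(dir='north')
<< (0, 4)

>> sense(dir='east')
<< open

>> push(x='east')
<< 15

>> move(dir='east')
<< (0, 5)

>> sense(dir='east')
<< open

>> push(x='east')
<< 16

>> move(dir='east')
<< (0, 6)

>> sense(dir='east')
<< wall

>> sense(dir='south')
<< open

>> push(x='south')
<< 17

>> move(dir='south')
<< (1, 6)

>> sense(dir='east')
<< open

>> push(x='east')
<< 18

>> move(dir='east')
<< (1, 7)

>> sense(dir='south')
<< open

>> push(x='south')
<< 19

>> move(dir='south')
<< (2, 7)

>> sense(dir='south')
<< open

>> push(x='south')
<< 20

>> move(dir='south')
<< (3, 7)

>> sense(dir='south')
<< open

>> push(x='south')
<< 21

>> move(dir='south')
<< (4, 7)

>> sense(dir='south')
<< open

>> push(x='south')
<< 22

>> move(dir='south')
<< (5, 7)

>> sense(dir='south')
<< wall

>> sense(dir='west')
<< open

>> push(x='west')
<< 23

>> move(dir='west')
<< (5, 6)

>> sense(dir='south')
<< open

>> push(x='south')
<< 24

>> move(dir='south')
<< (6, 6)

>> sense(dir='south')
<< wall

>> sense(dir='west')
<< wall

>> pop()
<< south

>> move(dir='north')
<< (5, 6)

>> sense(dir='west')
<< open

>> push(x='west')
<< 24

>> move(dir='west')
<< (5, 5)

>> sense(dir='west')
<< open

>> push(x='west')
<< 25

>> move(dir='west')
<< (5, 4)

>> sense(dir='south')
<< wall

>> sense(dir='west')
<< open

>> push(x='west')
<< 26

>> move(dir='west')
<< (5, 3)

>> sense(dir='south')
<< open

>> push(x='south')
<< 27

>> move(dir='south')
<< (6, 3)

>> sense(dir='south')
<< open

>> push(x='south')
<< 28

>> move(dir='south')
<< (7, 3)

>> sense(dir='east')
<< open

>> push(x='east')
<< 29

>> move(dir='east')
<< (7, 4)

>> sense(dir='east')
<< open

>> push(x='east')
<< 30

>> move(dir='east')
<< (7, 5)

>> sense(dir='south')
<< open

>> push(x='south')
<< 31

>> move(dir='south')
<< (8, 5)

>> sense(dir='east')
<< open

>> push(x='east')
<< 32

>> move(dir='east')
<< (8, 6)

>> sense(dir='east')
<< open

>> push(x='east')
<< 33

>> move(dir='east')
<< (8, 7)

>> sense(dir='north')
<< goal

>> move(dir='north')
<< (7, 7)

Answer: (7, 7)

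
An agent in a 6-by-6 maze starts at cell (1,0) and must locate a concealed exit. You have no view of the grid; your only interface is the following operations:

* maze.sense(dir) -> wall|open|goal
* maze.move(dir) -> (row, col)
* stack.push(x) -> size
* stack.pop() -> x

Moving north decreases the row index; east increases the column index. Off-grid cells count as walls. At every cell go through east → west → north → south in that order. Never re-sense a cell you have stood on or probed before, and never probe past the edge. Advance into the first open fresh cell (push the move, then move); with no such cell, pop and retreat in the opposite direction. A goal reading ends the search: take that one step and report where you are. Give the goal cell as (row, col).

% sense(dir='east') : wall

% sense(dir='north') : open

% push(x='north') : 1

% move(dir='north') : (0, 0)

% sense(dir='east') : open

% push(x='east') : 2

% move(dir='east') : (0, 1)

% sense(dir='east') : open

% push(x='east') : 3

% move(dir='east') : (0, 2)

% sense(dir='east') : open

% push(x='east') : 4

% move(dir='east') : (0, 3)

% sense(dir='east') : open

% push(x='east') : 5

% move(dir='east') : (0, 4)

% sense(dir='east') : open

% push(x='east') : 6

% move(dir='east') : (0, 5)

% sense(dir='south') : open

% push(x='south') : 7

% move(dir='south') : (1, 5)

% sense(dir='west') : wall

% sense(dir='south') : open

% push(x='south') : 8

% move(dir='south') : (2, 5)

% sense(dir='west') : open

% push(x='west') : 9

% move(dir='west') : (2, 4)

% sense(dir='west') : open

% push(x='west') : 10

% move(dir='west') : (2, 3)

% sense(dir='west') : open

% push(x='west') : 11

% move(dir='west') : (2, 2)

% sense(dir='west') : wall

% sense(dir='north') : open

% push(x='north') : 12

% move(dir='north') : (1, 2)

% sense(dir='east') : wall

% pop() : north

% move(dir='south') : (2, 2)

% sense(dir='south') : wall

% pop() : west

% move(dir='east') : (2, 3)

% sense(dir='south') : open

% push(x='south') : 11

% move(dir='south') : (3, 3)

% sense(dir='east') : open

% push(x='east') : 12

% move(dir='east') : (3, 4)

% sense(dir='east') : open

% push(x='east') : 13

% move(dir='east') : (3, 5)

% sense(dir='south') : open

% push(x='south') : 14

% move(dir='south') : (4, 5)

% sense(dir='west') : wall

% sense(dir='south') : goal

% move(dir='south') : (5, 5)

Answer: (5, 5)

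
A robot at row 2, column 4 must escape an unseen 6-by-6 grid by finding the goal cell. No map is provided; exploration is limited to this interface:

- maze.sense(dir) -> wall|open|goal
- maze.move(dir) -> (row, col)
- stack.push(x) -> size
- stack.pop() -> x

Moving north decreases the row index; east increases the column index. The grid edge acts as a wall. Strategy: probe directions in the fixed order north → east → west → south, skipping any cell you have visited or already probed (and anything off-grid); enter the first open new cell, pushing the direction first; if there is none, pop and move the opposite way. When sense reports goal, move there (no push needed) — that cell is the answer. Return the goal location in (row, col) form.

==> maze.sense(dir: north)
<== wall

==> maze.sense(dir: east)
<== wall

==> maze.sense(dir: west)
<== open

==> stack.push(x: west)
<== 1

==> maze.move(dir: west)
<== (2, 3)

==> maze.sense(dir: north)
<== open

==> stack.push(x: north)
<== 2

==> maze.move(dir: north)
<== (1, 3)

==> maze.sense(dir: north)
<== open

==> stack.push(x: north)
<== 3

==> maze.move(dir: north)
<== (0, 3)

==> maze.sense(dir: east)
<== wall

==> maze.sense(dir: west)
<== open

==> stack.push(x: west)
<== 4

==> maze.move(dir: west)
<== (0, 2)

==> maze.sense(dir: west)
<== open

==> stack.push(x: west)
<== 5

==> maze.move(dir: west)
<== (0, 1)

==> maze.sense(dir: west)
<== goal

==> maze.move(dir: west)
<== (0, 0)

Answer: (0, 0)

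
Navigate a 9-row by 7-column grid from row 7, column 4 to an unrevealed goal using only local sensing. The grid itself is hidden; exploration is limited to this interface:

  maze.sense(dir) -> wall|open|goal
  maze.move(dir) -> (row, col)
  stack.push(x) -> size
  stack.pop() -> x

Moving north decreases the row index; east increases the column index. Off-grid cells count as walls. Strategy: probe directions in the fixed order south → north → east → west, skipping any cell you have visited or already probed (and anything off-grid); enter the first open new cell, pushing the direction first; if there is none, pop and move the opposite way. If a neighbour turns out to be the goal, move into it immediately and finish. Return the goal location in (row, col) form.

;; 1. maze.sense(south) : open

;; 2. stack.push(south) : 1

;; 3. maze.move(south) : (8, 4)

;; 4. maze.sense(east) : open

;; 5. stack.push(east) : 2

;; 6. maze.move(east) : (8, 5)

;; 7. maze.sense(north) : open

;; 8. stack.push(north) : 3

;; 9. maze.move(north) : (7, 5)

;; 10. maze.sense(north) : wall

;; 11. maze.sense(east) : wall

;; 12. stack.pop() : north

;; 13. maze.move(south) : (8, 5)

;; 14. maze.sense(east) : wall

;; 15. stack.pop() : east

;; 16. maze.move(west) : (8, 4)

;; 17. maze.sense(west) : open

;; 18. stack.push(west) : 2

;; 19. maze.move(west) : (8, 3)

;; 20. maze.sense(north) : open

;; 21. stack.push(north) : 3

;; 22. maze.move(north) : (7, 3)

;; 23. maze.sense(north) : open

;; 24. stack.push(north) : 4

;; 25. maze.move(north) : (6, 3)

;; 26. maze.sense(north) : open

;; 27. stack.push(north) : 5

;; 28. maze.move(north) : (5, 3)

;; 29. maze.sense(north) : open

;; 30. stack.push(north) : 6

;; 31. maze.move(north) : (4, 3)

;; 32. maze.sense(north) : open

;; 33. stack.push(north) : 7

;; 34. maze.move(north) : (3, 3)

;; 35. maze.sense(north) : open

;; 36. stack.push(north) : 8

;; 37. maze.move(north) : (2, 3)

;; 38. maze.sense(north) : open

;; 39. stack.push(north) : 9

;; 40. maze.move(north) : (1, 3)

;; 41. maze.sense(north) : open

;; 42. stack.push(north) : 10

;; 43. maze.move(north) : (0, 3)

;; 44. maze.sense(east) : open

;; 45. stack.push(east) : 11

;; 46. maze.move(east) : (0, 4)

;; 47. maze.sense(south) : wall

;; 48. maze.sense(east) : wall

;; 49. stack.pop() : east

;; 50. maze.move(west) : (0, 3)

;; 51. maze.sense(west) : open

;; 52. stack.push(west) : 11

;; 53. maze.move(west) : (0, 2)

;; 54. maze.sense(south) : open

;; 55. stack.push(south) : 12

;; 56. maze.move(south) : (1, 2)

;; 57. maze.sense(south) : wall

;; 58. maze.sense(west) : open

;; 59. stack.push(west) : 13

;; 60. maze.move(west) : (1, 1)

;; 61. maze.sense(south) : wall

;; 62. maze.sense(north) : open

;; 63. stack.push(north) : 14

;; 64. maze.move(north) : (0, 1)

;; 65. maze.sense(west) : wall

;; 66. stack.pop() : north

;; 67. maze.move(south) : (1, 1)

;; 68. maze.sense(west) : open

;; 69. stack.push(west) : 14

;; 70. maze.move(west) : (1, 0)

;; 71. maze.sense(south) : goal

;; 72. maze.move(south) : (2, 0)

Answer: (2, 0)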